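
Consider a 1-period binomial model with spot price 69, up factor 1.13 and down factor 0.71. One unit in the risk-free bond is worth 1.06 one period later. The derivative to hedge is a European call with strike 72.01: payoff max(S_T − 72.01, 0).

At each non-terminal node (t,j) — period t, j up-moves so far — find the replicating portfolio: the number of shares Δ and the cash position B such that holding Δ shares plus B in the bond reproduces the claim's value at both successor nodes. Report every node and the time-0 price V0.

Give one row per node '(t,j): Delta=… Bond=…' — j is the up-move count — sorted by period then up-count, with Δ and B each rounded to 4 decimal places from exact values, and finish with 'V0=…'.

(0,0): Delta=0.2057 Bond=-9.5049
V0=4.6855

The replicating-portfolio and risk-neutral prices coincide; use p* = (1.06−0.71)/(1.13−0.71) = 0.8333 for the latter.
Terminal values V(1,·): V(1,0)=0.0000, V(1,1)=5.9600
Node (0,0) S=69.0000: V=(p*·5.9600+(1−p*)·0.0000)/1.06=4.6855; Δ=(5.9600−0.0000)/(77.9700−48.9900)=0.2057; B=V−Δ·S=-9.5049
Root portfolio cost Δ·69+B reproduces V0=4.6855.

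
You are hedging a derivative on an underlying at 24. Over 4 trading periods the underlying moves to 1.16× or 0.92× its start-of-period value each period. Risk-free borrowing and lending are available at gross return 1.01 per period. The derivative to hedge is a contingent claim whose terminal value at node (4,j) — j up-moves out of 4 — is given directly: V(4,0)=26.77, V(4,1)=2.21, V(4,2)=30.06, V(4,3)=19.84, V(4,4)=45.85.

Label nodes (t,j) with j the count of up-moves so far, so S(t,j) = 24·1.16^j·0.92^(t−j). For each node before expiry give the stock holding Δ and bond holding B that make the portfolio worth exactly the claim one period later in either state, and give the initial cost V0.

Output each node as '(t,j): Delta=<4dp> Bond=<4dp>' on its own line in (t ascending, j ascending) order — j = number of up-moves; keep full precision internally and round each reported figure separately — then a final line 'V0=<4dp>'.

The replicating-portfolio and risk-neutral prices coincide; use p* = (1.01−0.92)/(1.16−0.92) = 0.3750 for the latter.
At expiry t=4: V(4,0)=26.7700, V(4,1)=2.2100, V(4,2)=30.0600, V(4,3)=19.8400, V(4,4)=45.8500
Node (3,0) S=18.6885: V=(p*·2.2100+(1−p*)·26.7700)/1.01=17.3861; Δ=(2.2100−26.7700)/(21.6787−17.1934)=-5.4757; B=V−Δ·S=119.7195
Node (3,1) S=23.5638: V=(p*·30.0600+(1−p*)·2.2100)/1.01=12.5285; Δ=(30.0600−2.2100)/(27.3340−21.6787)=4.9246; B=V−Δ·S=-103.5132
Node (3,2) S=29.7108: V=(p*·19.8400+(1−p*)·30.0600)/1.01=25.9678; Δ=(19.8400−30.0600)/(34.4646−27.3340)=-1.4333; B=V−Δ·S=68.5512
Node (3,3) S=37.4615: V=(p*·45.8500+(1−p*)·19.8400)/1.01=29.3007; Δ=(45.8500−19.8400)/(43.4553−34.4646)=2.8930; B=V−Δ·S=-79.0743
Node (2,0) S=20.3136: V=(p*·12.5285+(1−p*)·17.3861)/1.01=15.4104; Δ=(12.5285−17.3861)/(23.5638−18.6885)=-0.9964; B=V−Δ·S=35.6507
Node (2,1) S=25.6128: V=(p*·25.9678+(1−p*)·12.5285)/1.01=17.3943; Δ=(25.9678−12.5285)/(29.7108−23.5638)=2.1863; B=V−Δ·S=-38.6030
Node (2,2) S=32.2944: V=(p*·29.3007+(1−p*)·25.9678)/1.01=26.9482; Δ=(29.3007−25.9678)/(37.4615−29.7108)=0.4300; B=V−Δ·S=13.0610
Node (1,0) S=22.0800: V=(p*·17.3943+(1−p*)·15.4104)/1.01=15.9944; Δ=(17.3943−15.4104)/(25.6128−20.3136)=0.3744; B=V−Δ·S=7.7283
Node (1,1) S=27.8400: V=(p*·26.9482+(1−p*)·17.3943)/1.01=20.7693; Δ=(26.9482−17.3943)/(32.2944−25.6128)=1.4299; B=V−Δ·S=-19.0386
Node (0,0) S=24.0000: V=(p*·20.7693+(1−p*)·15.9944)/1.01=17.6089; Δ=(20.7693−15.9944)/(27.8400−22.0800)=0.8290; B=V−Δ·S=-2.2865
Self-financing check: at every node Δ·S+B equals the discounted successor values.

(0,0): Delta=0.8290 Bond=-2.2865
(1,0): Delta=0.3744 Bond=7.7283
(1,1): Delta=1.4299 Bond=-19.0386
(2,0): Delta=-0.9964 Bond=35.6507
(2,1): Delta=2.1863 Bond=-38.6030
(2,2): Delta=0.4300 Bond=13.0610
(3,0): Delta=-5.4757 Bond=119.7195
(3,1): Delta=4.9246 Bond=-103.5132
(3,2): Delta=-1.4333 Bond=68.5512
(3,3): Delta=2.8930 Bond=-79.0743
V0=17.6089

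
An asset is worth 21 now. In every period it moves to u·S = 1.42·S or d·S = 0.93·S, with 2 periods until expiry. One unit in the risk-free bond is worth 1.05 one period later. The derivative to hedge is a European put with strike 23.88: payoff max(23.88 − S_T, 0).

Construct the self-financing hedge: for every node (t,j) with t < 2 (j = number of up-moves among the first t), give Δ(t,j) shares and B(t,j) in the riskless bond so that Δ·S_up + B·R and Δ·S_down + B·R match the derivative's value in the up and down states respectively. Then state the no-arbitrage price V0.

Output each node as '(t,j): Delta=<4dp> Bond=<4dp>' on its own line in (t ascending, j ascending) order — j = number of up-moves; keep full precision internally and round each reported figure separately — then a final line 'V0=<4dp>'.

(0,0): Delta=-0.3996 Bond=11.3474
(1,0): Delta=-0.5974 Bond=15.7790
(1,1): Delta=0.0000 Bond=0.0000
V0=2.9567

The replicating-portfolio and risk-neutral prices coincide; use p* = (1.05−0.93)/(1.42−0.93) = 0.2449 for the latter.
At expiry t=2: V(2,0)=5.7171, V(2,1)=0.0000, V(2,2)=0.0000
  t=1,j=0: stock 19.5300 → up 27.7326 (V=0.0000), down 18.1629 (V=5.7171). Price 4.1114; hedge Δ=-0.5974, bond B=15.7790.
  t=1,j=1: stock 29.8200 → up 42.3444 (V=0.0000), down 27.7326 (V=0.0000). Price 0.0000; hedge Δ=0.0000, bond B=0.0000.
  t=0,j=0: stock 21.0000 → up 29.8200 (V=0.0000), down 19.5300 (V=4.1114). Price 2.9567; hedge Δ=-0.3996, bond B=11.3474.
The time-0 hedge costs 2.9567, which is the no-arbitrage price.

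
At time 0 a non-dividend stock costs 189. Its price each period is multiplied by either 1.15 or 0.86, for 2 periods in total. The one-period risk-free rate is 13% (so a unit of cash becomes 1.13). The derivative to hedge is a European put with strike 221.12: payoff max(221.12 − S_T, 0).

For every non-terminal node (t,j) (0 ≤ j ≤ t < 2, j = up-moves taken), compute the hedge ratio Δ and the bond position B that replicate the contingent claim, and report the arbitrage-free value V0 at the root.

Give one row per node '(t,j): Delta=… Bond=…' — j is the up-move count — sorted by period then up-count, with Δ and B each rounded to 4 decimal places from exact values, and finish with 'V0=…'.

The replicating-portfolio and risk-neutral prices coincide; use p* = (1.13−0.86)/(1.15−0.86) = 0.9310 for the latter.
Payoff layer (t=2): V(2,0)=81.3356, V(2,1)=34.1990, V(2,2)=0.0000
(1,0): S=162.5400. Δ = (V_up−V_dn)/(S_up−S_dn) = (34.1990−81.3356)/(186.9210−139.7844) = -1.0000. V = [p*·34.1990 + (1−p*)·81.3356]/1.13 = 33.1414. B = V − Δ·S = 195.6814.
(1,1): S=217.3500. Δ = (V_up−V_dn)/(S_up−S_dn) = (0.0000−34.1990)/(249.9525−186.9210) = -0.5426. V = [p*·0.0000 + (1−p*)·34.1990]/1.13 = 2.0872. B = V − Δ·S = 120.0148.
(0,0): S=189.0000. Δ = (V_up−V_dn)/(S_up−S_dn) = (2.0872−33.1414)/(217.3500−162.5400) = -0.5666. V = [p*·2.0872 + (1−p*)·33.1414]/1.13 = 3.7424. B = V − Δ·S = 110.8258.
The time-0 hedge costs 3.7424, which is the no-arbitrage price.

(0,0): Delta=-0.5666 Bond=110.8258
(1,0): Delta=-1.0000 Bond=195.6814
(1,1): Delta=-0.5426 Bond=120.0148
V0=3.7424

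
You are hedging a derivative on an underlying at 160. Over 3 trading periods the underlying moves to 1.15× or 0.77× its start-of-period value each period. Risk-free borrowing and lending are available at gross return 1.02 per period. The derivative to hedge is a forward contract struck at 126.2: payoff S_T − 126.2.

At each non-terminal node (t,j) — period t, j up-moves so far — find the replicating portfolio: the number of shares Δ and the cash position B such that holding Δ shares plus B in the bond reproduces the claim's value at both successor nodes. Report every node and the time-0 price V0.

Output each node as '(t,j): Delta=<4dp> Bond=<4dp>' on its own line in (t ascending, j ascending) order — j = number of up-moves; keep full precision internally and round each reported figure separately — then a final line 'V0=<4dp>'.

Risk-neutral probability p* = (R−d)/(u−d) = (1.02−0.77)/(1.15−0.77) = 0.6579.
At expiry t=3: V(3,0)=-53.1547, V(3,1)=-17.1064, V(3,2)=36.7320, V(3,3)=117.1400
(2,0): S=94.8640. Δ = (V_up−V_dn)/(S_up−S_dn) = (-17.1064−-53.1547)/(109.0936−73.0453) = 1.0000. V = [p*·-17.1064 + (1−p*)·-53.1547]/1.02 = -28.8615. B = V − Δ·S = -123.7255.
(2,1): S=141.6800. Δ = (V_up−V_dn)/(S_up−S_dn) = (36.7320−-17.1064)/(162.9320−109.0936) = 1.0000. V = [p*·36.7320 + (1−p*)·-17.1064]/1.02 = 17.9545. B = V − Δ·S = -123.7255.
(2,2): S=211.6000. Δ = (V_up−V_dn)/(S_up−S_dn) = (117.1400−36.7320)/(243.3400−162.9320) = 1.0000. V = [p*·117.1400 + (1−p*)·36.7320]/1.02 = 87.8745. B = V − Δ·S = -123.7255.
(1,0): S=123.2000. Δ = (V_up−V_dn)/(S_up−S_dn) = (17.9545−-28.8615)/(141.6800−94.8640) = 1.0000. V = [p*·17.9545 + (1−p*)·-28.8615]/1.02 = 1.9005. B = V − Δ·S = -121.2995.
(1,1): S=184.0000. Δ = (V_up−V_dn)/(S_up−S_dn) = (87.8745−17.9545)/(211.6000−141.6800) = 1.0000. V = [p*·87.8745 + (1−p*)·17.9545]/1.02 = 62.7005. B = V − Δ·S = -121.2995.
(0,0): S=160.0000. Δ = (V_up−V_dn)/(S_up−S_dn) = (62.7005−1.9005)/(184.0000−123.2000) = 1.0000. V = [p*·62.7005 + (1−p*)·1.9005]/1.02 = 41.0789. B = V − Δ·S = -118.9211.
Check: Δ(0,0)·S0 + B(0,0) = 41.0789 = V0.

(0,0): Delta=1.0000 Bond=-118.9211
(1,0): Delta=1.0000 Bond=-121.2995
(1,1): Delta=1.0000 Bond=-121.2995
(2,0): Delta=1.0000 Bond=-123.7255
(2,1): Delta=1.0000 Bond=-123.7255
(2,2): Delta=1.0000 Bond=-123.7255
V0=41.0789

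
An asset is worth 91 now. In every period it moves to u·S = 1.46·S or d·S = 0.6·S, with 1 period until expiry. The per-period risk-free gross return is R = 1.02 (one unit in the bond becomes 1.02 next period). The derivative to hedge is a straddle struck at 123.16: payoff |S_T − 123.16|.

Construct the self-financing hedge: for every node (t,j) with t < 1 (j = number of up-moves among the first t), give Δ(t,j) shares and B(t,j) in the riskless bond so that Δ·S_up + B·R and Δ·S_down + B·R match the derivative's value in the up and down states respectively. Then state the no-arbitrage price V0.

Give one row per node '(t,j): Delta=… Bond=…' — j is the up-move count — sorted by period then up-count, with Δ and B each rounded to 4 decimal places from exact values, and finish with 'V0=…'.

(0,0): Delta=-0.7521 Bond=107.4756
V0=39.0337

Since d<R<u, set p* = (R−d)/(u−d) = 0.4884; price each node as the discounted p*-expectation of its children.
Terminal values V(1,·): V(1,0)=68.5600, V(1,1)=9.7000
(0,0): S=91.0000. Δ = (V_up−V_dn)/(S_up−S_dn) = (9.7000−68.5600)/(132.8600−54.6000) = -0.7521. V = [p*·9.7000 + (1−p*)·68.5600]/1.02 = 39.0337. B = V − Δ·S = 107.4756.
Self-financing check: at every node Δ·S+B equals the discounted successor values.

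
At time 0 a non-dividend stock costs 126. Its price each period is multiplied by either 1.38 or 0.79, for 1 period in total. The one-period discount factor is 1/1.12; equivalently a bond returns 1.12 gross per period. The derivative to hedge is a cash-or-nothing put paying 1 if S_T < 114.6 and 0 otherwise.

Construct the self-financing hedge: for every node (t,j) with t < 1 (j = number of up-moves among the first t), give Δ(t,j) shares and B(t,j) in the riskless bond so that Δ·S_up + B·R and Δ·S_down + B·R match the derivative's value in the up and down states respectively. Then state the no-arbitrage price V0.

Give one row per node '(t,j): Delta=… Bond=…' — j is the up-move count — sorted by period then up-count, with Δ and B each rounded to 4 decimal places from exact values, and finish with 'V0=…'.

The replicating-portfolio and risk-neutral prices coincide; use p* = (1.12−0.79)/(1.38−0.79) = 0.5593 for the latter.
Payoff layer (t=1): V(1,0)=1.0000, V(1,1)=0.0000
  t=0,j=0: stock 126.0000 → up 173.8800 (V=0.0000), down 99.5400 (V=1.0000). Price 0.3935; hedge Δ=-0.0135, bond B=2.0884.
Check: Δ(0,0)·S0 + B(0,0) = 0.3935 = V0.

(0,0): Delta=-0.0135 Bond=2.0884
V0=0.3935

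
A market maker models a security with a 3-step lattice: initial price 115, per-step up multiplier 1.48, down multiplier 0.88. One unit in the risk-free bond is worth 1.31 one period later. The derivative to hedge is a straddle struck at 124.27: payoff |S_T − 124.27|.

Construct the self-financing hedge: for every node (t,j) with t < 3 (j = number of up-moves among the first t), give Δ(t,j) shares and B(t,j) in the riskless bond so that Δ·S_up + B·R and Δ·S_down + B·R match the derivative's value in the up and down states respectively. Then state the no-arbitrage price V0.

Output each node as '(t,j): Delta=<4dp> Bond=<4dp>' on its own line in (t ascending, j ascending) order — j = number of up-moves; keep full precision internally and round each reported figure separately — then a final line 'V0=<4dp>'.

No-arbitrage ⇒ martingale measure with p* = (R−d)/(u−d) = 0.7167.
Payoff layer (t=3): V(3,0)=45.9007, V(3,1)=7.5329, V(3,2)=97.3985, V(3,3)=248.5361
  t=2,j=0: stock 89.0560 → up 131.8029 (V=7.5329), down 78.3693 (V=45.9007). Price 14.0487; hedge Δ=-0.7180, bond B=77.9951.
  t=2,j=1: stock 149.7760 → up 221.6685 (V=97.3985), down 131.8029 (V=7.5329). Price 54.9134; hedge Δ=1.0000, bond B=-94.8626.
  t=2,j=2: stock 251.8960 → up 372.8061 (V=248.5361), down 221.6685 (V=97.3985). Price 157.0334; hedge Δ=1.0000, bond B=-94.8626.
  t=1,j=0: stock 101.2000 → up 149.7760 (V=54.9134), down 89.0560 (V=14.0487). Price 33.0802; hedge Δ=0.6730, bond B=-35.0277.
  t=1,j=1: stock 170.2000 → up 251.8960 (V=157.0334), down 149.7760 (V=54.9134). Price 97.7858; hedge Δ=1.0000, bond B=-72.4142.
  t=0,j=0: stock 115.0000 → up 170.2000 (V=97.7858), down 101.2000 (V=33.0802). Price 60.6508; hedge Δ=0.9378, bond B=-47.1919.
The time-0 hedge costs 60.6508, which is the no-arbitrage price.

(0,0): Delta=0.9378 Bond=-47.1919
(1,0): Delta=0.6730 Bond=-35.0277
(1,1): Delta=1.0000 Bond=-72.4142
(2,0): Delta=-0.7180 Bond=77.9951
(2,1): Delta=1.0000 Bond=-94.8626
(2,2): Delta=1.0000 Bond=-94.8626
V0=60.6508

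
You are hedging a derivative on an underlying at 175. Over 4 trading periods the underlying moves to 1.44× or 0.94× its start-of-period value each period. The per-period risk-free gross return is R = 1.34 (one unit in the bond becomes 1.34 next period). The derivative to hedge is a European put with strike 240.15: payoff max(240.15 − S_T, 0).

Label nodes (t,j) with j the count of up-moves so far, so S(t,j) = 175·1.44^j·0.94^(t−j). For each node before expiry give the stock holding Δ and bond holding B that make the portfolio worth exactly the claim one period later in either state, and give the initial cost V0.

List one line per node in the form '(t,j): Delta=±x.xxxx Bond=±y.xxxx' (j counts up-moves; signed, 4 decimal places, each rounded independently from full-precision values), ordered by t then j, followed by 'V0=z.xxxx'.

(0,0): Delta=-0.0168 Bond=3.2407
(1,0): Delta=-0.0865 Bond=15.8059
(1,1): Delta=-0.0055 Bond=1.4767
(2,0): Delta=-0.3785 Bond=66.3243
(2,1): Delta=-0.0389 Bond=9.8939
(2,2): Delta=0.0000 Bond=0.0000
(3,0): Delta=-1.0000 Bond=179.2164
(3,1): Delta=-0.2770 Bond=66.2891
(3,2): Delta=0.0000 Bond=0.0000
(3,3): Delta=0.0000 Bond=0.0000
V0=0.2963

No-arbitrage ⇒ martingale measure with p* = (R−d)/(u−d) = 0.8000.
Payoff layer (t=4): V(4,0)=103.5189, V(4,1)=30.8428, V(4,2)=0.0000, V(4,3)=0.0000, V(4,4)=0.0000
  t=3,j=0: stock 145.3522 → up 209.3072 (V=30.8428), down 136.6311 (V=103.5189). Price 33.8642; hedge Δ=-1.0000, bond B=179.2164.
  t=3,j=1: stock 222.6672 → up 320.6408 (V=0.0000), down 209.3072 (V=30.8428). Price 4.6034; hedge Δ=-0.2770, bond B=66.2891.
  t=3,j=2: stock 341.1072 → up 491.1944 (V=0.0000), down 320.6408 (V=0.0000). Price 0.0000; hedge Δ=0.0000, bond B=0.0000.
  t=3,j=3: stock 522.5472 → up 752.4680 (V=0.0000), down 491.1944 (V=0.0000). Price 0.0000; hedge Δ=0.0000, bond B=0.0000.
  t=2,j=0: stock 154.6300 → up 222.6672 (V=4.6034), down 145.3522 (V=33.8642). Price 7.8027; hedge Δ=-0.3785, bond B=66.3243.
  t=2,j=1: stock 236.8800 → up 341.1072 (V=0.0000), down 222.6672 (V=4.6034). Price 0.6871; hedge Δ=-0.0389, bond B=9.8939.
  t=2,j=2: stock 362.8800 → up 522.5472 (V=0.0000), down 341.1072 (V=0.0000). Price 0.0000; hedge Δ=0.0000, bond B=0.0000.
  t=1,j=0: stock 164.5000 → up 236.8800 (V=0.6871), down 154.6300 (V=7.8027). Price 1.5748; hedge Δ=-0.0865, bond B=15.8059.
  t=1,j=1: stock 252.0000 → up 362.8800 (V=0.0000), down 236.8800 (V=0.6871). Price 0.1025; hedge Δ=-0.0055, bond B=1.4767.
  t=0,j=0: stock 175.0000 → up 252.0000 (V=0.1025), down 164.5000 (V=1.5748). Price 0.2963; hedge Δ=-0.0168, bond B=3.2407.
The time-0 hedge costs 0.2963, which is the no-arbitrage price.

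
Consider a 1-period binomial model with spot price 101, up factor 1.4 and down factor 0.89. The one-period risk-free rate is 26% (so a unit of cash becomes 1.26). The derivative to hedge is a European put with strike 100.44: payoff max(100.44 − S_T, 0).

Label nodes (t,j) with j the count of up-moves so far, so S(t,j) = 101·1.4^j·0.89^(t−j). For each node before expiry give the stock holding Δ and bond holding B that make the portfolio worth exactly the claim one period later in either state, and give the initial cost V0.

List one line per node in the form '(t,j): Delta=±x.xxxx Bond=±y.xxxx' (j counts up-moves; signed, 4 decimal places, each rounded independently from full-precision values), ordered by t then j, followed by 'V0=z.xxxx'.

No-arbitrage ⇒ martingale measure with p* = (R−d)/(u−d) = 0.7255.
Terminal values V(1,·): V(1,0)=10.5500, V(1,1)=0.0000
Node (0,0) S=101.0000: V=(p*·0.0000+(1−p*)·10.5500)/1.26=2.2985; Δ=(0.0000−10.5500)/(141.4000−89.8900)=-0.2048; B=V−Δ·S=22.9847
Each (Δ,B) replicates both successor values, so the strategy is self-financing and V0 is arbitrage-free.

(0,0): Delta=-0.2048 Bond=22.9847
V0=2.2985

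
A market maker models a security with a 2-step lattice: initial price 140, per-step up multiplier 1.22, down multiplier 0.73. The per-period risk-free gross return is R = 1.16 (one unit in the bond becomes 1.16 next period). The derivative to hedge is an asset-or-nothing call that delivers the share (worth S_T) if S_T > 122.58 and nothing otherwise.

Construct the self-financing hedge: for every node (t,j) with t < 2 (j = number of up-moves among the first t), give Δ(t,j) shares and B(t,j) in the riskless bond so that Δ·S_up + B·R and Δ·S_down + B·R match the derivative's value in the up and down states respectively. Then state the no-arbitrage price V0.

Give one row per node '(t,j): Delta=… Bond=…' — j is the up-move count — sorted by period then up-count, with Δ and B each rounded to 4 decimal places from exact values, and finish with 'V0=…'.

Since d<R<u, set p* = (R−d)/(u−d) = 0.8776; price each node as the discounted p*-expectation of its children.
At expiry t=2: V(2,0)=0.0000, V(2,1)=124.6840, V(2,2)=208.3760
  t=1,j=0: stock 102.2000 → up 124.6840 (V=124.6840), down 74.6060 (V=0.0000). Price 94.3246; hedge Δ=2.4898, bond B=-160.1325.
  t=1,j=1: stock 170.8000 → up 208.3760 (V=208.3760), down 124.6840 (V=124.6840). Price 170.8000; hedge Δ=1.0000, bond B=0.0000.
  t=0,j=0: stock 140.0000 → up 170.8000 (V=170.8000), down 102.2000 (V=94.3246). Price 139.1687; hedge Δ=1.1148, bond B=-16.9035.
Root portfolio cost Δ·140+B reproduces V0=139.1687.

(0,0): Delta=1.1148 Bond=-16.9035
(1,0): Delta=2.4898 Bond=-160.1325
(1,1): Delta=1.0000 Bond=0.0000
V0=139.1687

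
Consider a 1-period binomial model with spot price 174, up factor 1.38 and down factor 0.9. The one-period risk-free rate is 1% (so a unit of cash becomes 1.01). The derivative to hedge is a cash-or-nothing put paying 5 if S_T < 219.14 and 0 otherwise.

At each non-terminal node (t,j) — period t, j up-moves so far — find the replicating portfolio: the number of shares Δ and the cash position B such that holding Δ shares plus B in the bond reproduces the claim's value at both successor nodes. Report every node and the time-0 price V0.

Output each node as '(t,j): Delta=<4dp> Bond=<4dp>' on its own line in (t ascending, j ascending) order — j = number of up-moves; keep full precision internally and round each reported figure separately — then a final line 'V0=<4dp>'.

Since d<R<u, set p* = (R−d)/(u−d) = 0.2292; price each node as the discounted p*-expectation of its children.
Terminal payoffs: V(1,0)=5.0000, V(1,1)=0.0000
(0,0): S=174.0000. Δ = (V_up−V_dn)/(S_up−S_dn) = (0.0000−5.0000)/(240.1200−156.6000) = -0.0599. V = [p*·0.0000 + (1−p*)·5.0000]/1.01 = 3.8160. B = V − Δ·S = 14.2327.
The time-0 hedge costs 3.8160, which is the no-arbitrage price.

(0,0): Delta=-0.0599 Bond=14.2327
V0=3.8160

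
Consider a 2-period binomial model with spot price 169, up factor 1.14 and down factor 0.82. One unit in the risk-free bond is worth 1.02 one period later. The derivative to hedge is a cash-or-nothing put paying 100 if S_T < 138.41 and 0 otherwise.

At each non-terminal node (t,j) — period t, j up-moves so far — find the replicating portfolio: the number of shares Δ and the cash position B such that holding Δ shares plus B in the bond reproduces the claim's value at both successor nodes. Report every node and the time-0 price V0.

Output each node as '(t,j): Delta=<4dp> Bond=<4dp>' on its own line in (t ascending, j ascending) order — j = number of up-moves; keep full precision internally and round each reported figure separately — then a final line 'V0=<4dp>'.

(0,0): Delta=-0.6798 Bond=128.4061
(1,0): Delta=-2.2550 Bond=349.2647
(1,1): Delta=0.0000 Bond=0.0000
V0=13.5164

No-arbitrage ⇒ martingale measure with p* = (R−d)/(u−d) = 0.6250.
At expiry t=2: V(2,0)=100.0000, V(2,1)=0.0000, V(2,2)=0.0000
(1,0): S=138.5800. Δ = (V_up−V_dn)/(S_up−S_dn) = (0.0000−100.0000)/(157.9812−113.6356) = -2.2550. V = [p*·0.0000 + (1−p*)·100.0000]/1.02 = 36.7647. B = V − Δ·S = 349.2647.
(1,1): S=192.6600. Δ = (V_up−V_dn)/(S_up−S_dn) = (0.0000−0.0000)/(219.6324−157.9812) = 0.0000. V = [p*·0.0000 + (1−p*)·0.0000]/1.02 = 0.0000. B = V − Δ·S = 0.0000.
(0,0): S=169.0000. Δ = (V_up−V_dn)/(S_up−S_dn) = (0.0000−36.7647)/(192.6600−138.5800) = -0.6798. V = [p*·0.0000 + (1−p*)·36.7647]/1.02 = 13.5164. B = V − Δ·S = 128.4061.
Self-financing check: at every node Δ·S+B equals the discounted successor values.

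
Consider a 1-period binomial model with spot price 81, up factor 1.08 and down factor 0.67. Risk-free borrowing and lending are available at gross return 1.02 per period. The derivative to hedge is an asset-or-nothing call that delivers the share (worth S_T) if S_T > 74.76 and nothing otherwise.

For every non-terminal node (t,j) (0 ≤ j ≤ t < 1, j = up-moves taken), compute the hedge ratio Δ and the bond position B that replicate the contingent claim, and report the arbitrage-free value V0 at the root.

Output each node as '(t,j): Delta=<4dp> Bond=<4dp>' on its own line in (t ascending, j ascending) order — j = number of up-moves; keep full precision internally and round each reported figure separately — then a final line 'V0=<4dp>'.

(0,0): Delta=2.6341 Bond=-140.1521
V0=73.2138

Risk-neutral probability p* = (R−d)/(u−d) = (1.02−0.67)/(1.08−0.67) = 0.8537.
Payoff layer (t=1): V(1,0)=0.0000, V(1,1)=87.4800
  t=0,j=0: stock 81.0000 → up 87.4800 (V=87.4800), down 54.2700 (V=0.0000). Price 73.2138; hedge Δ=2.6341, bond B=-140.1521.
Each (Δ,B) replicates both successor values, so the strategy is self-financing and V0 is arbitrage-free.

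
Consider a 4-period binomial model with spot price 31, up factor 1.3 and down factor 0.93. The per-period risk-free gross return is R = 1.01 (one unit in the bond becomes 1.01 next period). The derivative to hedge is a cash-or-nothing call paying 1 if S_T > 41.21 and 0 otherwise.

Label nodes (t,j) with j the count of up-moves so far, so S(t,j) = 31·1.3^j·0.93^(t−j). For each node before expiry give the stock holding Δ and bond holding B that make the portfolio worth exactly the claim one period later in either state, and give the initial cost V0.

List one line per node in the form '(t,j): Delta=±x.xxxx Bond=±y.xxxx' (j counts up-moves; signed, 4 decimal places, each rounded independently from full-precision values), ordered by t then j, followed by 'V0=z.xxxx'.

Risk-neutral probability p* = (R−d)/(u−d) = (1.01−0.93)/(1.3−0.93) = 0.2162.
At expiry t=4: V(4,0)=0.0000, V(4,1)=0.0000, V(4,2)=1.0000, V(4,3)=1.0000, V(4,4)=1.0000
  t=3,j=0: stock 24.9351 → up 32.4156 (V=0.0000), down 23.1896 (V=0.0000). Price 0.0000; hedge Δ=0.0000, bond B=0.0000.
  t=3,j=1: stock 34.8555 → up 45.3121 (V=1.0000), down 32.4156 (V=0.0000). Price 0.2141; hedge Δ=0.0775, bond B=-2.4886.
  t=3,j=2: stock 48.7227 → up 63.3395 (V=1.0000), down 45.3121 (V=1.0000). Price 0.9901; hedge Δ=0.0000, bond B=0.9901.
  t=3,j=3: stock 68.1070 → up 88.5391 (V=1.0000), down 63.3395 (V=1.0000). Price 0.9901; hedge Δ=0.0000, bond B=0.9901.
  t=2,j=0: stock 26.8119 → up 34.8555 (V=0.2141), down 24.9351 (V=0.0000). Price 0.0458; hedge Δ=0.0216, bond B=-0.5328.
  t=2,j=1: stock 37.4790 → up 48.7227 (V=0.9901), down 34.8555 (V=0.2141). Price 0.3781; hedge Δ=0.0560, bond B=-1.7193.
  t=2,j=2: stock 52.3900 → up 68.1070 (V=0.9901), down 48.7227 (V=0.9901). Price 0.9803; hedge Δ=0.0000, bond B=0.9803.
  t=1,j=0: stock 28.8300 → up 37.4790 (V=0.3781), down 26.8119 (V=0.0458). Price 0.1165; hedge Δ=0.0311, bond B=-0.7815.
  t=1,j=1: stock 40.3000 → up 52.3900 (V=0.9803), down 37.4790 (V=0.3781). Price 0.5033; hedge Δ=0.0404, bond B=-1.1243.
  t=0,j=0: stock 31.0000 → up 40.3000 (V=0.5033), down 28.8300 (V=0.1165). Price 0.1981; hedge Δ=0.0337, bond B=-0.8471.
Check: Δ(0,0)·S0 + B(0,0) = 0.1981 = V0.

(0,0): Delta=0.0337 Bond=-0.8471
(1,0): Delta=0.0311 Bond=-0.7815
(1,1): Delta=0.0404 Bond=-1.1243
(2,0): Delta=0.0216 Bond=-0.5328
(2,1): Delta=0.0560 Bond=-1.7193
(2,2): Delta=0.0000 Bond=0.9803
(3,0): Delta=0.0000 Bond=0.0000
(3,1): Delta=0.0775 Bond=-2.4886
(3,2): Delta=0.0000 Bond=0.9901
(3,3): Delta=0.0000 Bond=0.9901
V0=0.1981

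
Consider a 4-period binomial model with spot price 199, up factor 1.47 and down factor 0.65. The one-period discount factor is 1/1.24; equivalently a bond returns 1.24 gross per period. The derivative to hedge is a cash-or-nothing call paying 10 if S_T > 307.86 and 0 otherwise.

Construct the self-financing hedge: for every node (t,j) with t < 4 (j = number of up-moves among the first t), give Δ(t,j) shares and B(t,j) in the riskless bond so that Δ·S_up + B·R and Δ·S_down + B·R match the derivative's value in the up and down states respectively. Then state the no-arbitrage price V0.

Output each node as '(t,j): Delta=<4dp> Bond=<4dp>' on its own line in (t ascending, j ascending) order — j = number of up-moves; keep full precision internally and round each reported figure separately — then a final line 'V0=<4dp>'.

Since d<R<u, set p* = (R−d)/(u−d) = 0.7195; price each node as the discounted p*-expectation of its children.
Terminal payoffs: V(4,0)=0.0000, V(4,1)=0.0000, V(4,2)=0.0000, V(4,3)=10.0000, V(4,4)=10.0000
  t=3,j=0: stock 54.6504 → up 80.3361 (V=0.0000), down 35.5227 (V=0.0000). Price 0.0000; hedge Δ=0.0000, bond B=0.0000.
  t=3,j=1: stock 123.5939 → up 181.6831 (V=0.0000), down 80.3361 (V=0.0000). Price 0.0000; hedge Δ=0.0000, bond B=0.0000.
  t=3,j=2: stock 279.5124 → up 410.8833 (V=10.0000), down 181.6831 (V=0.0000). Price 5.8025; hedge Δ=0.0436, bond B=-6.3926.
  t=3,j=3: stock 632.1281 → up 929.2283 (V=10.0000), down 410.8833 (V=10.0000). Price 8.0645; hedge Δ=0.0000, bond B=8.0645.
  t=2,j=0: stock 84.0775 → up 123.5939 (V=0.0000), down 54.6504 (V=0.0000). Price 0.0000; hedge Δ=0.0000, bond B=0.0000.
  t=2,j=1: stock 190.1445 → up 279.5124 (V=5.8025), down 123.5939 (V=0.0000). Price 3.3669; hedge Δ=0.0372, bond B=-3.7093.
  t=2,j=2: stock 430.0191 → up 632.1281 (V=8.0645), down 279.5124 (V=5.8025). Price 5.9920; hedge Δ=0.0064, bond B=3.2334.
  t=1,j=0: stock 129.3500 → up 190.1445 (V=3.3669), down 84.0775 (V=0.0000). Price 1.9537; hedge Δ=0.0317, bond B=-2.1523.
  t=1,j=1: stock 292.5300 → up 430.0191 (V=5.9920), down 190.1445 (V=3.3669). Price 4.2385; hedge Δ=0.0109, bond B=1.0372.
  t=0,j=0: stock 199.0000 → up 292.5300 (V=4.2385), down 129.3500 (V=1.9537). Price 2.9013; hedge Δ=0.0140, bond B=0.1150.
Self-financing check: at every node Δ·S+B equals the discounted successor values.

(0,0): Delta=0.0140 Bond=0.1150
(1,0): Delta=0.0317 Bond=-2.1523
(1,1): Delta=0.0109 Bond=1.0372
(2,0): Delta=0.0000 Bond=0.0000
(2,1): Delta=0.0372 Bond=-3.7093
(2,2): Delta=0.0064 Bond=3.2334
(3,0): Delta=0.0000 Bond=0.0000
(3,1): Delta=0.0000 Bond=0.0000
(3,2): Delta=0.0436 Bond=-6.3926
(3,3): Delta=0.0000 Bond=8.0645
V0=2.9013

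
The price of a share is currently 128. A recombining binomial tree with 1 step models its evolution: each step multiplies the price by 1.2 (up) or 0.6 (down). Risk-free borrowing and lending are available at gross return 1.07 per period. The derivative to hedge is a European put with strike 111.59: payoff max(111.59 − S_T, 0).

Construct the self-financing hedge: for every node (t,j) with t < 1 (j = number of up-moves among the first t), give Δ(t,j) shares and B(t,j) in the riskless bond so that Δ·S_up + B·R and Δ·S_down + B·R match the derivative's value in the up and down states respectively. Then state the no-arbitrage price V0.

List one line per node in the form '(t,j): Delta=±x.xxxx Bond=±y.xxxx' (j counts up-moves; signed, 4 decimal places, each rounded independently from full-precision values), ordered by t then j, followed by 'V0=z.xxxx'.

Since d<R<u, set p* = (R−d)/(u−d) = 0.7833; price each node as the discounted p*-expectation of its children.
Terminal payoffs: V(1,0)=34.7900, V(1,1)=0.0000
Node (0,0) S=128.0000: V=(p*·0.0000+(1−p*)·34.7900)/1.07=7.0447; Δ=(0.0000−34.7900)/(153.6000−76.8000)=-0.4530; B=V−Δ·S=65.0280
Self-financing check: at every node Δ·S+B equals the discounted successor values.

(0,0): Delta=-0.4530 Bond=65.0280
V0=7.0447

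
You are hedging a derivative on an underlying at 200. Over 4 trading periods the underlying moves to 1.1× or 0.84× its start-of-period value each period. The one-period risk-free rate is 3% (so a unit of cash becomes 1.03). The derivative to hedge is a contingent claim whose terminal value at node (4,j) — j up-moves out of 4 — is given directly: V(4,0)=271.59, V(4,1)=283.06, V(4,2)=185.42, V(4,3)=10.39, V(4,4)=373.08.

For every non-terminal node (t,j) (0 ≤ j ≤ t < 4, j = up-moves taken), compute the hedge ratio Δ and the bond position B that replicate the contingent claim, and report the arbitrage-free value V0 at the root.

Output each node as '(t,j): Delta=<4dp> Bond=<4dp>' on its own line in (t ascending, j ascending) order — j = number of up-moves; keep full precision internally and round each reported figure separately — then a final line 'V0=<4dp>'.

Risk-neutral probability p* = (R−d)/(u−d) = (1.03−0.84)/(1.1−0.84) = 0.7308.
Terminal payoffs: V(4,0)=271.5900, V(4,1)=283.0600, V(4,2)=185.4200, V(4,3)=10.3900, V(4,4)=373.0800
(3,0): S=118.5408. Δ = (V_up−V_dn)/(S_up−S_dn) = (283.0600−271.5900)/(130.3949−99.5743) = 0.3722. V = [p*·283.0600 + (1−p*)·271.5900]/1.03 = 271.8174. B = V − Δ·S = 227.7020.
(3,1): S=155.2320. Δ = (V_up−V_dn)/(S_up−S_dn) = (185.4200−283.0600)/(170.7552−130.3949) = -2.4192. V = [p*·185.4200 + (1−p*)·283.0600]/1.03 = 205.5414. B = V − Δ·S = 581.0799.
(3,2): S=203.2800. Δ = (V_up−V_dn)/(S_up−S_dn) = (10.3900−185.4200)/(223.6080−170.7552) = -3.3117. V = [p*·10.3900 + (1−p*)·185.4200]/1.03 = 55.8383. B = V − Δ·S = 729.0306.
(3,3): S=266.2000. Δ = (V_up−V_dn)/(S_up−S_dn) = (373.0800−10.3900)/(292.8200−223.6080) = 5.2403. V = [p*·373.0800 + (1−p*)·10.3900]/1.03 = 267.4104. B = V − Δ·S = -1127.5512.
(2,0): S=141.1200. Δ = (V_up−V_dn)/(S_up−S_dn) = (205.5414−271.8174)/(155.2320−118.5408) = -1.8063. V = [p*·205.5414 + (1−p*)·271.8174]/1.03 = 216.8786. B = V − Δ·S = 471.7861.
(2,1): S=184.8000. Δ = (V_up−V_dn)/(S_up−S_dn) = (55.8383−205.5414)/(203.2800−155.2320) = -3.1157. V = [p*·55.8383 + (1−p*)·205.5414]/1.03 = 93.3427. B = V − Δ·S = 669.1240.
(2,2): S=242.0000. Δ = (V_up−V_dn)/(S_up−S_dn) = (267.4104−55.8383)/(266.2000−203.2800) = 3.3626. V = [p*·267.4104 + (1−p*)·55.8383]/1.03 = 204.3191. B = V − Δ·S = -609.4196.
(1,0): S=168.0000. Δ = (V_up−V_dn)/(S_up−S_dn) = (93.3427−216.8786)/(184.8000−141.1200) = -2.8282. V = [p*·93.3427 + (1−p*)·216.8786]/1.03 = 122.9149. B = V − Δ·S = 598.0530.
(1,1): S=220.0000. Δ = (V_up−V_dn)/(S_up−S_dn) = (204.3191−93.3427)/(242.0000−184.8000) = 1.9401. V = [p*·204.3191 + (1−p*)·93.3427]/1.03 = 169.3600. B = V − Δ·S = -257.4722.
(0,0): S=200.0000. Δ = (V_up−V_dn)/(S_up−S_dn) = (169.3600−122.9149)/(220.0000−168.0000) = 0.8932. V = [p*·169.3600 + (1−p*)·122.9149]/1.03 = 152.2870. B = V − Δ·S = -26.3480.
Self-financing check: at every node Δ·S+B equals the discounted successor values.

(0,0): Delta=0.8932 Bond=-26.3480
(1,0): Delta=-2.8282 Bond=598.0530
(1,1): Delta=1.9401 Bond=-257.4722
(2,0): Delta=-1.8063 Bond=471.7861
(2,1): Delta=-3.1157 Bond=669.1240
(2,2): Delta=3.3626 Bond=-609.4196
(3,0): Delta=0.3722 Bond=227.7020
(3,1): Delta=-2.4192 Bond=581.0799
(3,2): Delta=-3.3117 Bond=729.0306
(3,3): Delta=5.2403 Bond=-1127.5512
V0=152.2870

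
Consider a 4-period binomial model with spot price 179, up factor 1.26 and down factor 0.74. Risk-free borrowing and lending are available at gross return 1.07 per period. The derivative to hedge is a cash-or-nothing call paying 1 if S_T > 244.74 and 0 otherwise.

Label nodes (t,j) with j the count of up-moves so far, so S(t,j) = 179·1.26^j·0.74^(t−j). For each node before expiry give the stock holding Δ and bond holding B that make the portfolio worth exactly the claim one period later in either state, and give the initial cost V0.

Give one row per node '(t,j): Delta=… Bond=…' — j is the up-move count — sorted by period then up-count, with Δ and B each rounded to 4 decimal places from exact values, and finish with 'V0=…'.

(0,0): Delta=0.0039 Bond=-0.2843
(1,0): Delta=0.0051 Bond=-0.4678
(1,1): Delta=0.0035 Bond=-0.2100
(2,0): Delta=0.0000 Bond=0.0000
(2,1): Delta=0.0068 Bond=-0.7888
(2,2): Delta=0.0023 Bond=0.1001
(3,0): Delta=0.0000 Bond=0.0000
(3,1): Delta=0.0000 Bond=0.0000
(3,2): Delta=0.0091 Bond=-1.3300
(3,3): Delta=0.0000 Bond=0.9346
V0=0.4087

Risk-neutral probability p* = (R−d)/(u−d) = (1.07−0.74)/(1.26−0.74) = 0.6346.
Terminal payoffs: V(4,0)=0.0000, V(4,1)=0.0000, V(4,2)=0.0000, V(4,3)=1.0000, V(4,4)=1.0000
Node (3,0) S=72.5351: V=(p*·0.0000+(1−p*)·0.0000)/1.07=0.0000; Δ=(0.0000−0.0000)/(91.3942−53.6760)=0.0000; B=V−Δ·S=0.0000
Node (3,1) S=123.5057: V=(p*·0.0000+(1−p*)·0.0000)/1.07=0.0000; Δ=(0.0000−0.0000)/(155.6172−91.3942)=0.0000; B=V−Δ·S=0.0000
Node (3,2) S=210.2935: V=(p*·1.0000+(1−p*)·0.0000)/1.07=0.5931; Δ=(1.0000−0.0000)/(264.9698−155.6172)=0.0091; B=V−Δ·S=-1.3300
Node (3,3) S=358.0673: V=(p*·1.0000+(1−p*)·1.0000)/1.07=0.9346; Δ=(1.0000−1.0000)/(451.1648−264.9698)=0.0000; B=V−Δ·S=0.9346
Node (2,0) S=98.0204: V=(p*·0.0000+(1−p*)·0.0000)/1.07=0.0000; Δ=(0.0000−0.0000)/(123.5057−72.5351)=0.0000; B=V−Δ·S=0.0000
Node (2,1) S=166.8996: V=(p*·0.5931+(1−p*)·0.0000)/1.07=0.3518; Δ=(0.5931−0.0000)/(210.2935−123.5057)=0.0068; B=V−Δ·S=-0.7888
Node (2,2) S=284.1804: V=(p*·0.9346+(1−p*)·0.5931)/1.07=0.7568; Δ=(0.9346−0.5931)/(358.0673−210.2935)=0.0023; B=V−Δ·S=0.1001
Node (1,0) S=132.4600: V=(p*·0.3518+(1−p*)·0.0000)/1.07=0.2086; Δ=(0.3518−0.0000)/(166.8996−98.0204)=0.0051; B=V−Δ·S=-0.4678
Node (1,1) S=225.5400: V=(p*·0.7568+(1−p*)·0.3518)/1.07=0.5690; Δ=(0.7568−0.3518)/(284.1804−166.8996)=0.0035; B=V−Δ·S=-0.2100
Node (0,0) S=179.0000: V=(p*·0.5690+(1−p*)·0.2086)/1.07=0.4087; Δ=(0.5690−0.2086)/(225.5400−132.4600)=0.0039; B=V−Δ·S=-0.2843
The time-0 hedge costs 0.4087, which is the no-arbitrage price.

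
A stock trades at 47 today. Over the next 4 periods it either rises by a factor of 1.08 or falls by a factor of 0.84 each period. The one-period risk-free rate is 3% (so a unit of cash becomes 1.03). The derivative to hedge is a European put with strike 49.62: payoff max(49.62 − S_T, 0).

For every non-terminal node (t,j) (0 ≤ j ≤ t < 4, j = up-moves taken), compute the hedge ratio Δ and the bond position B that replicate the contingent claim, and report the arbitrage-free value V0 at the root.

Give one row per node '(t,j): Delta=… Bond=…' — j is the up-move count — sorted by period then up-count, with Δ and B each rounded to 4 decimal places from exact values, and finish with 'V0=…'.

Under the risk-neutral measure, an up-move has probability p* = (R−d)/(u−d) = 0.7917 and values discount at R = 1.03.
Terminal values V(4,·): V(4,0)=26.2200, V(4,1)=19.5343, V(4,2)=10.9384, V(4,3)=0.0000, V(4,4)=0.0000
  t=3,j=0: stock 27.8571 → up 30.0857 (V=19.5343), down 23.4000 (V=26.2200). Price 20.3177; hedge Δ=-1.0000, bond B=48.1748.
  t=3,j=1: stock 35.8163 → up 38.6816 (V=10.9384), down 30.0857 (V=19.5343). Price 12.3585; hedge Δ=-1.0000, bond B=48.1748.
  t=3,j=2: stock 46.0495 → up 49.7334 (V=0.0000), down 38.6816 (V=10.9384). Price 2.2125; hedge Δ=-0.9897, bond B=47.7893.
  t=3,j=3: stock 59.2065 → up 63.9430 (V=0.0000), down 49.7334 (V=0.0000). Price 0.0000; hedge Δ=0.0000, bond B=0.0000.
  t=2,j=0: stock 33.1632 → up 35.8163 (V=12.3585), down 27.8571 (V=20.3177). Price 13.6084; hedge Δ=-1.0000, bond B=46.7716.
  t=2,j=1: stock 42.6384 → up 46.0495 (V=2.2125), down 35.8163 (V=12.3585). Price 4.2002; hedge Δ=-0.9915, bond B=46.4754.
  t=2,j=2: stock 54.8208 → up 59.2065 (V=0.0000), down 46.0495 (V=2.2125). Price 0.4475; hedge Δ=-0.1682, bond B=9.6661.
  t=1,j=0: stock 39.4800 → up 42.6384 (V=4.2002), down 33.1632 (V=13.6084). Price 5.9808; hedge Δ=-0.9929, bond B=45.1816.
  t=1,j=1: stock 50.7600 → up 54.8208 (V=0.4475), down 42.6384 (V=4.2002). Price 1.1935; hedge Δ=-0.3080, bond B=16.8298.
  t=0,j=0: stock 47.0000 → up 50.7600 (V=1.1935), down 39.4800 (V=5.9808). Price 2.1271; hedge Δ=-0.4244, bond B=22.0742.
Check: Δ(0,0)·S0 + B(0,0) = 2.1271 = V0.

(0,0): Delta=-0.4244 Bond=22.0742
(1,0): Delta=-0.9929 Bond=45.1816
(1,1): Delta=-0.3080 Bond=16.8298
(2,0): Delta=-1.0000 Bond=46.7716
(2,1): Delta=-0.9915 Bond=46.4754
(2,2): Delta=-0.1682 Bond=9.6661
(3,0): Delta=-1.0000 Bond=48.1748
(3,1): Delta=-1.0000 Bond=48.1748
(3,2): Delta=-0.9897 Bond=47.7893
(3,3): Delta=0.0000 Bond=0.0000
V0=2.1271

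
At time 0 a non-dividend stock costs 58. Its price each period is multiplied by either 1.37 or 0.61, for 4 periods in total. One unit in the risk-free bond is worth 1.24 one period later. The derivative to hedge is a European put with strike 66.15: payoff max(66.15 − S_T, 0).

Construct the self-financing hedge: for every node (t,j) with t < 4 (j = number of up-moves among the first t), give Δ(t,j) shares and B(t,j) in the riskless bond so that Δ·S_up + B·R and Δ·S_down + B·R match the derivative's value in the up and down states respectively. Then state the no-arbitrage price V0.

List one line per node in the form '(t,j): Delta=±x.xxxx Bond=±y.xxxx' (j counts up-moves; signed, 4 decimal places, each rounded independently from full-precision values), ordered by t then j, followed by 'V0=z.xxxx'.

(0,0): Delta=-0.1276 Bond=9.0703
(1,0): Delta=-0.5874 Bond=27.5138
(1,1): Delta=-0.0854 Bond=7.8906
(2,0): Delta=-1.0000 Bond=43.0216
(2,1): Delta=-0.5495 Bond=32.2797
(2,2): Delta=-0.0428 Bond=5.1424
(3,0): Delta=-1.0000 Bond=53.3468
(3,1): Delta=-1.0000 Bond=53.3468
(3,2): Delta=-0.5081 Bond=37.2783
(3,3): Delta=0.0000 Bond=0.0000
V0=1.6672

Under the risk-neutral measure, an up-move has probability p* = (R−d)/(u−d) = 0.8289 and values discount at R = 1.24.
At expiry t=4: V(4,0)=58.1194, V(4,1)=48.1141, V(4,2)=25.6431, V(4,3)=0.0000, V(4,4)=0.0000
  t=3,j=0: stock 13.1649 → up 18.0359 (V=48.1141), down 8.0306 (V=58.1194). Price 40.1819; hedge Δ=-1.0000, bond B=53.3468.
  t=3,j=1: stock 29.5671 → up 40.5069 (V=25.6431), down 18.0359 (V=48.1141). Price 23.7797; hedge Δ=-1.0000, bond B=53.3468.
  t=3,j=2: stock 66.4047 → up 90.9745 (V=0.0000), down 40.5069 (V=25.6431). Price 3.5374; hedge Δ=-0.5081, bond B=37.2783.
  t=3,j=3: stock 149.1385 → up 204.3197 (V=0.0000), down 90.9745 (V=0.0000). Price 0.0000; hedge Δ=0.0000, bond B=0.0000.
  t=2,j=0: stock 21.5818 → up 29.5671 (V=23.7797), down 13.1649 (V=40.1819). Price 21.4398; hedge Δ=-1.0000, bond B=43.0216.
  t=2,j=1: stock 48.4706 → up 66.4047 (V=3.5374), down 29.5671 (V=23.7797). Price 5.6451; hedge Δ=-0.5495, bond B=32.2797.
  t=2,j=2: stock 108.8602 → up 149.1385 (V=0.0000), down 66.4047 (V=3.5374). Price 0.4880; hedge Δ=-0.0428, bond B=5.1424.
  t=1,j=0: stock 35.3800 → up 48.4706 (V=5.6451), down 21.5818 (V=21.4398). Price 6.7313; hedge Δ=-0.5874, bond B=27.5138.
  t=1,j=1: stock 79.4600 → up 108.8602 (V=0.4880), down 48.4706 (V=5.6451). Price 1.1049; hedge Δ=-0.0854, bond B=7.8906.
  t=0,j=0: stock 58.0000 → up 79.4600 (V=1.1049), down 35.3800 (V=6.7313). Price 1.6672; hedge Δ=-0.1276, bond B=9.0703.
Check: Δ(0,0)·S0 + B(0,0) = 1.6672 = V0.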